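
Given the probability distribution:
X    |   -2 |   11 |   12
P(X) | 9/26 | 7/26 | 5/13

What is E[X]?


E[X] = Σ x·P(X=x)
= (-2)×(9/26) + (11)×(7/26) + (12)×(5/13)
= 179/26

E[X] = 179/26


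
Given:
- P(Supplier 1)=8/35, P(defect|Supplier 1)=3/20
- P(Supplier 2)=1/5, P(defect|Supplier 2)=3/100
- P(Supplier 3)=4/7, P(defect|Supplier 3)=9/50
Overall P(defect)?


P(B) = Σ P(B|Aᵢ)×P(Aᵢ)
  3/20×8/35 = 6/175
  3/100×1/5 = 3/500
  9/50×4/7 = 18/175
Sum = 501/3500

P(defect) = 501/3500 ≈ 14.31%


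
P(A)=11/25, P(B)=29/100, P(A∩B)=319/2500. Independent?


P(A)×P(B) = 319/2500
P(A∩B) = 319/2500
Equal ✓ → Independent

Yes, independent


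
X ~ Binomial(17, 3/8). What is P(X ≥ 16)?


P(X ≥ 16) = Σ P(X=i) for i=16..17
P(X=16) = 3658971285/2251799813685248
P(X=17) = 129140163/2251799813685248
Sum = 473513931/281474976710656

P(X ≥ 16) = 473513931/281474976710656 ≈ 0.00%


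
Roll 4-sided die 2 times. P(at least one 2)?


P(no 2)^2 = (3/4)^2 = 9/16
P(≥1) = 1 - 9/16 = 7/16

P = 7/16 ≈ 43.75%


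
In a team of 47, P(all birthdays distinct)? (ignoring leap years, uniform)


P(all different) = Π(365-i)/365 for i=0..46
= (365/365)×(364/365)×...×(319/365)
= 0.045226

P ≈ 0.0452 ≈ 4.52%


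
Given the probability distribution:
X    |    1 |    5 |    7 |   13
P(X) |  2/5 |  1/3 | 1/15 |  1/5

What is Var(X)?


E[X] = 77/15
E[X²] = 229/5
Var(X) = E[X²] - (E[X])² = 229/5 - 5929/225 = 4376/225

Var(X) = 4376/225 ≈ 19.4489


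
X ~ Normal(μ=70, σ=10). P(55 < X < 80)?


z₁=(55-70)/10=-1.5, z₂=(80-70)/10=1.0
P = Φ(1.0) - Φ(-1.5) = 0.841345 - 0.066807 = 0.774538 ≈ 0.7745

P(55 < X < 80) ≈ 0.7745


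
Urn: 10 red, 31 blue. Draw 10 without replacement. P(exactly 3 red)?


Hypergeometric: C(10,3)×C(31,7)/C(41,10)
= 120×2629575/1121099408 = 3034125/10779802

P(X=3) = 3034125/10779802 ≈ 28.15%


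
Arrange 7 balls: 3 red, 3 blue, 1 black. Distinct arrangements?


7!/(3!×3!×1!) = 140

140


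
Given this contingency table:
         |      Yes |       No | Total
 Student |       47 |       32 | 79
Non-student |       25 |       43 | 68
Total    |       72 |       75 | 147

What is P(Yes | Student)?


P(Yes | Student) = 47/(47+32) = 47/79

P(Yes|Student) = 47/79 ≈ 59.49%


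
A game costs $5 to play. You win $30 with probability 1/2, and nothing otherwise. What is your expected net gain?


E[gain] = (30-5)×1/2 + (-5)×1/2
= 25/2 - 5/2 = 10

Expected net gain = $10 ≈ $10.00


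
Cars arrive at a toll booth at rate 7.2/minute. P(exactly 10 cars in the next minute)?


Poisson(λ=7.2): P(X=10) = e^(-λ)×λ^k/k!
= e^(-7.2) × 7.2^10 / 10!
≈ 0.0007465858084 × 374390624.262 / 3628800 ≈ 0.077027

P(X=10) ≈ 0.077027 ≈ 7.70%


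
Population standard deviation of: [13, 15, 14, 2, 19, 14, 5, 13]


Mean = 95/8
  (13-95/8)²=81/64
  (15-95/8)²=625/64
  (14-95/8)²=289/64
  (2-95/8)²=6241/64
  (19-95/8)²=3249/64
  (14-95/8)²=289/64
  (5-95/8)²=3025/64
  (13-95/8)²=81/64
Σ(x-μ)² = 1735/8
σ² = (1735/8)/8 = 1735/64

σ = √(1735/64) ≈ 5.2067


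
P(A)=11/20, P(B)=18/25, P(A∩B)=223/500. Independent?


P(A)×P(B) = 99/250
P(A∩B) = 223/500
Not equal → NOT independent

No, not independent


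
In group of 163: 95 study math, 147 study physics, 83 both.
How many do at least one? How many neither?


|A∪B| = 95+147-83 = 159
Neither = 163-159 = 4

At least one: 159; Neither: 4


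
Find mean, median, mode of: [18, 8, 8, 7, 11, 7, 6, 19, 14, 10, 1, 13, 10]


Sorted: [1, 6, 7, 7, 8, 8, 10, 10, 11, 13, 14, 18, 19]
Mean = 132/13
Median = 10
Freq: {18: 1, 8: 2, 7: 2, 11: 1, 6: 1, 19: 1, 14: 1, 10: 2, 1: 1, 13: 1}
Mode: [7, 8, 10]

Mean=132/13, Median=10, Mode=[7, 8, 10]


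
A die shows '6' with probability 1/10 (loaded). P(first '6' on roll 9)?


Geometric: P(X=9) = (1-p)^(k-1)×p = (9/10)^8×1/10 = 43046721/1000000000

P(X=9) = 43046721/1000000000 ≈ 4.30%


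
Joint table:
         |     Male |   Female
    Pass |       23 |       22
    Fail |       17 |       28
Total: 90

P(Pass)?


P(Pass) = (23+22)/90 = 45/90 = 1/2

P(Pass) = 1/2 ≈ 50.00%


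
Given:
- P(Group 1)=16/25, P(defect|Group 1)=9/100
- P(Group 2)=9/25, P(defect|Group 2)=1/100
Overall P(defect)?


P(B) = Σ P(B|Aᵢ)×P(Aᵢ)
  9/100×16/25 = 36/625
  1/100×9/25 = 9/2500
Sum = 153/2500

P(defect) = 153/2500 ≈ 6.12%


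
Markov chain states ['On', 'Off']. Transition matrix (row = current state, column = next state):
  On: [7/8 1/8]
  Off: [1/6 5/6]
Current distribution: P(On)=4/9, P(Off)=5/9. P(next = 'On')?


P(next=On) = Σᵢ P(now=i)×P(i→On)
= 4/9×7/8 + 5/9×1/6
= 7/18 + 5/54 = 13/27

P = 13/27 ≈ 0.4815


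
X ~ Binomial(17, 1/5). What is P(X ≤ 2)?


P(X ≤ 2) = Σ P(X=i) for i=0..2
P(X=0) = 17179869184/762939453125
P(X=1) = 73014444032/762939453125
P(X=2) = 146028888064/762939453125
Sum = 47244640256/152587890625

P(X ≤ 2) = 47244640256/152587890625 ≈ 30.96%


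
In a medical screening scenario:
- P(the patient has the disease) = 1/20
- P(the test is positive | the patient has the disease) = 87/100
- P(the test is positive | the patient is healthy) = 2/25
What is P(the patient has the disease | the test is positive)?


Using Bayes' theorem:
P(A|B) = P(B|A)·P(A) / P(B)

P(the test is positive) = 87/100 × 1/20 + 2/25 × 19/20
= 87/2000 + 19/250 = 239/2000

P(the patient has the disease|the test is positive) = (87/2000) / (239/2000) = 87/239

P(the patient has the disease|the test is positive) = 87/239 ≈ 36.40%


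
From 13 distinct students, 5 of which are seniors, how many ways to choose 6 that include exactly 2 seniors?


Choose 2 of the 5 seniors and 4 of the other 8 students:
C(5,2)×C(8,4) = 10×70 = 700

700


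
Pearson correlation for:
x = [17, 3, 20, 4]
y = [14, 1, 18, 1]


n=4, Σx=44, Σy=34, Σxy=605, Σx²=714, Σy²=522
r = (4×605 - 44×34)/√((4×714 - 44²)(4×522 - 34²))
= 924/√(920×932) = 924/√857440 ≈ 924/925.9806 ≈ 0.9979

r ≈ 0.9979


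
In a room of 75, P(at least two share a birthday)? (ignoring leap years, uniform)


P(all different) = Π(365-i)/365 for i=0..74
= 0.000280
P(match) = 1 - 0.000280 = 0.999720

P ≈ 0.9997 ≈ 99.97%


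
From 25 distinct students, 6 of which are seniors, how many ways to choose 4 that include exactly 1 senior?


Choose 1 of the 6 seniors and 3 of the other 19 students:
C(6,1)×C(19,3) = 6×969 = 5814

5814


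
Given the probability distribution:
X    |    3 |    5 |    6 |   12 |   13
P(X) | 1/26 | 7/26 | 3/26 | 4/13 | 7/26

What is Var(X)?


E[X] = 243/26
E[X²] = 2627/26
Var(X) = E[X²] - (E[X])² = 2627/26 - 59049/676 = 9253/676

Var(X) = 9253/676 ≈ 13.6879


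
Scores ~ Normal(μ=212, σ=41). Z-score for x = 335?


z = (x - μ)/σ = (335 - 212)/41 = 3.0

z = 3.0


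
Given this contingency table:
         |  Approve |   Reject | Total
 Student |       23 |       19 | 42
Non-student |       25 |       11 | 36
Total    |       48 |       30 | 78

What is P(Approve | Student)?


P(Approve | Student) = 23/(23+19) = 23/42

P(Approve|Student) = 23/42 ≈ 54.76%


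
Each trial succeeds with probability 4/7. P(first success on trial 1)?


Geometric: P(X=1) = (1-p)^(k-1)×p = (3/7)^0×4/7 = 4/7

P(X=1) = 4/7 ≈ 57.14%


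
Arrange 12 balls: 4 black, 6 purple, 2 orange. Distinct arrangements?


12!/(4!×6!×2!) = 13860

13860


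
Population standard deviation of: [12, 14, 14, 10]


Mean = 50/4 = 25/2
  (12-25/2)²=1/4
  (14-25/2)²=9/4
  (14-25/2)²=9/4
  (10-25/2)²=25/4
Σ(x-μ)² = 11
σ² = 11/4

σ = √(11/4) ≈ 1.6583


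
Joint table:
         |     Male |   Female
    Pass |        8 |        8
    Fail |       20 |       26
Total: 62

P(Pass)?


P(Pass) = (8+8)/62 = 16/62 = 8/31

P(Pass) = 8/31 ≈ 25.81%


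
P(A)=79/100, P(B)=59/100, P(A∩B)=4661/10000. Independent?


P(A)×P(B) = 4661/10000
P(A∩B) = 4661/10000
Equal ✓ → Independent

Yes, independent


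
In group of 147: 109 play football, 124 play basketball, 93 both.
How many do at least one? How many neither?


|A∪B| = 109+124-93 = 140
Neither = 147-140 = 7

At least one: 140; Neither: 7


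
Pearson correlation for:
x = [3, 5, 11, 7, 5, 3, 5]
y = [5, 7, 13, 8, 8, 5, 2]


n=7, Σx=39, Σy=48, Σxy=314, Σx²=263, Σy²=400
r = (7×314 - 39×48)/√((7×263 - 39²)(7×400 - 48²))
= 326/√(320×496) = 326/√158720 ≈ 326/398.3968 ≈ 0.8183

r ≈ 0.8183


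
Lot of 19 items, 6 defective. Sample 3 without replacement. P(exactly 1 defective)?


Hypergeometric: C(6,1)×C(13,2)/C(19,3)
= 6×78/969 = 156/323

P(X=1) = 156/323 ≈ 48.30%


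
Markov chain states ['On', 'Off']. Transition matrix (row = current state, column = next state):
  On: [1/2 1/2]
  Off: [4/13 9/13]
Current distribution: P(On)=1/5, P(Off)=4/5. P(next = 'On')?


P(next=On) = Σᵢ P(now=i)×P(i→On)
= 1/5×1/2 + 4/5×4/13
= 1/10 + 16/65 = 9/26

P = 9/26 ≈ 0.3462


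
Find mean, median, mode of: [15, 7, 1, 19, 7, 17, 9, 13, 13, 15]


Sorted: [1, 7, 7, 9, 13, 13, 15, 15, 17, 19]
Mean = 116/10 = 58/5
Median = 13
Freq: {15: 2, 7: 2, 1: 1, 19: 1, 17: 1, 9: 1, 13: 2}
Mode: [7, 13, 15]

Mean=58/5, Median=13, Mode=[7, 13, 15]


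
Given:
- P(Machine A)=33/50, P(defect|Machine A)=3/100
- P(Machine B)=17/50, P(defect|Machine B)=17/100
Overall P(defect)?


P(B) = Σ P(B|Aᵢ)×P(Aᵢ)
  3/100×33/50 = 99/5000
  17/100×17/50 = 289/5000
Sum = 97/1250

P(defect) = 97/1250 ≈ 7.76%


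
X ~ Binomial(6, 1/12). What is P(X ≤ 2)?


P(X ≤ 2) = Σ P(X=i) for i=0..2
P(X=0) = 1771561/2985984
P(X=1) = 161051/497664
P(X=2) = 73205/995328
Sum = 1478741/1492992

P(X ≤ 2) = 1478741/1492992 ≈ 99.05%


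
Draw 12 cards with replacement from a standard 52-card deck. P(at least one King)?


P(not a King) = 48/52 = 12/13
P(none in 12 draws) = (12/13)^12 = 8916100448256/23298085122481
P(≥1 King) = 1 - 8916100448256/23298085122481 = 14381984674225/23298085122481

P = 14381984674225/23298085122481 ≈ 61.73%


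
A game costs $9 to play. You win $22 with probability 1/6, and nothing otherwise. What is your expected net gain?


E[gain] = (22-9)×1/6 + (-9)×5/6
= 13/6 - 15/2 = -16/3

Expected net gain = $-16/3 ≈ $-5.33


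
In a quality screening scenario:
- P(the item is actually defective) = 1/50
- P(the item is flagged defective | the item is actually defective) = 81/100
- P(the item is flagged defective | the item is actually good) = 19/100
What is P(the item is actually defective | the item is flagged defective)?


Using Bayes' theorem:
P(A|B) = P(B|A)·P(A) / P(B)

P(the item is flagged defective) = 81/100 × 1/50 + 19/100 × 49/50
= 81/5000 + 931/5000 = 253/1250

P(the item is actually defective|the item is flagged defective) = (81/5000) / (253/1250) = 81/1012

P(the item is actually defective|the item is flagged defective) = 81/1012 ≈ 8.00%


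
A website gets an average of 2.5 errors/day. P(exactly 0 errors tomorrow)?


Poisson(λ=2.5): P(X=0) = e^(-λ)×λ^k/k!
= e^(-2.5) × 2.5^0 / 0!
≈ 0.08208499862 × 1 / 1 ≈ 0.082085

P(X=0) ≈ 0.082085 ≈ 8.21%


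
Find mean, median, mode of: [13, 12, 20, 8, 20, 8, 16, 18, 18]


Sorted: [8, 8, 12, 13, 16, 18, 18, 20, 20]
Mean = 133/9
Median = 16
Freq: {13: 1, 12: 1, 20: 2, 8: 2, 16: 1, 18: 2}
Mode: [8, 18, 20]

Mean=133/9, Median=16, Mode=[8, 18, 20]


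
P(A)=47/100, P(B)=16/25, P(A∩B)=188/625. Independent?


P(A)×P(B) = 188/625
P(A∩B) = 188/625
Equal ✓ → Independent

Yes, independent


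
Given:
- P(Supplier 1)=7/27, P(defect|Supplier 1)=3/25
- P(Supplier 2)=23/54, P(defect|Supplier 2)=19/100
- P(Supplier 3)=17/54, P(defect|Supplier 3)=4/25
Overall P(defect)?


P(B) = Σ P(B|Aᵢ)×P(Aᵢ)
  3/25×7/27 = 7/225
  19/100×23/54 = 437/5400
  4/25×17/54 = 34/675
Sum = 877/5400

P(defect) = 877/5400 ≈ 16.24%


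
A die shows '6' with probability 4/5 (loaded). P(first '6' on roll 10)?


Geometric: P(X=10) = (1-p)^(k-1)×p = (1/5)^9×4/5 = 4/9765625

P(X=10) = 4/9765625 ≈ 0.00%


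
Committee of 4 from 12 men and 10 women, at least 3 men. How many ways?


Count by #men:
  3M,1W: C(12,3)×C(10,1)=2200
  4M,0W: C(12,4)×C(10,0)=495
Total = 2695

2695


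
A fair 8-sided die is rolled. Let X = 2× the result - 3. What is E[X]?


E[die] = (1+8)/2 = 9/2
E[X] = 2×9/2 - 3 = 6

E[X] = 6


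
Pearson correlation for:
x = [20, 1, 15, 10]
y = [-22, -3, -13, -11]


n=4, Σx=46, Σy=-49, Σxy=-748, Σx²=726, Σy²=783
r = (4×(-748) - 46×(-49))/√((4×726 - 46²)(4×783 - (-49)²))
= -738/√(788×731) = -738/√576028 ≈ -738/758.9651 ≈ -0.9724

r ≈ -0.9724


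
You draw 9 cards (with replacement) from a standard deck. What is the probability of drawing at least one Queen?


P(not a Queen) = 48/52 = 12/13
P(none in 9 draws) = (12/13)^9 = 5159780352/10604499373
P(≥1 Queen) = 1 - 5159780352/10604499373 = 5444719021/10604499373

P = 5444719021/10604499373 ≈ 51.34%


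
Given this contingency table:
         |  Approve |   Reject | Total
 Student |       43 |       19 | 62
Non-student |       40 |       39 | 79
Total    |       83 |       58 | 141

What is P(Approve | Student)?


P(Approve | Student) = 43/(43+19) = 43/62

P(Approve|Student) = 43/62 ≈ 69.35%


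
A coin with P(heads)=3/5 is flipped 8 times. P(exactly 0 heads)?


Binomial: P(X=0) = C(8,0)×p^0×(1-p)^8
= 1 × 1 × 256/390625 = 256/390625

P(X=0) = 256/390625 ≈ 0.07%


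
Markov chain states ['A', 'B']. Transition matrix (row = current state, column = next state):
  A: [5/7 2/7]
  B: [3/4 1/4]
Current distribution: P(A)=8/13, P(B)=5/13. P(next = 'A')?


P(next=A) = Σᵢ P(now=i)×P(i→A)
= 8/13×5/7 + 5/13×3/4
= 40/91 + 15/52 = 265/364

P = 265/364 ≈ 0.7280


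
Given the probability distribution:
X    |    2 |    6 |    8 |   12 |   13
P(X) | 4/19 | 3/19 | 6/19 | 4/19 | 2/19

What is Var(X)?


E[X] = 148/19
E[X²] = 1422/19
Var(X) = E[X²] - (E[X])² = 1422/19 - 21904/361 = 5114/361

Var(X) = 5114/361 ≈ 14.1662


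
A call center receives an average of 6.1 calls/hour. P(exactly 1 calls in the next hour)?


Poisson(λ=6.1): P(X=1) = e^(-λ)×λ^k/k!
= e^(-6.1) × 6.1^1 / 1!
≈ 0.002242867719 × 6.1 / 1 ≈ 0.013681

P(X=1) ≈ 0.013681 ≈ 1.37%


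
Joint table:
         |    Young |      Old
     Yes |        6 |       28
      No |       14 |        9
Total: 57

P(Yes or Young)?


P(Yes∨Young) = P(Yes) + P(Young) - P(Yes∧Young)
= (34 + 20 - 6)/57 = 48/57 = 16/19

P = 16/19 ≈ 84.21%


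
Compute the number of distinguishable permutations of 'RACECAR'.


Letters: 7, freq: {'R': 2, 'A': 2, 'C': 2, 'E': 1}
7!/(2!×2!×2!×1!) = 5040/8 = 630

630


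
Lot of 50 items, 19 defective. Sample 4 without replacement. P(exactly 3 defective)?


Hypergeometric: C(19,3)×C(31,1)/C(50,4)
= 969×31/230300 = 30039/230300

P(X=3) = 30039/230300 ≈ 13.04%


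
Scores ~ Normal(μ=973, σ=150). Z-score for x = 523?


z = (x - μ)/σ = (523 - 973)/150 = -3.0

z = -3.0


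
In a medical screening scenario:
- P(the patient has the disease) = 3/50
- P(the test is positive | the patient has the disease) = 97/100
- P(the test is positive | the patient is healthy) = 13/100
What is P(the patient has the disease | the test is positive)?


Using Bayes' theorem:
P(A|B) = P(B|A)·P(A) / P(B)

P(the test is positive) = 97/100 × 3/50 + 13/100 × 47/50
= 291/5000 + 611/5000 = 451/2500

P(the patient has the disease|the test is positive) = (291/5000) / (451/2500) = 291/902

P(the patient has the disease|the test is positive) = 291/902 ≈ 32.26%


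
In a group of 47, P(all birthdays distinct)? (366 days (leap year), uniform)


P(all different) = Π(366-i)/366 for i=0..46
= (366/366)×(365/366)×...×(320/366)
= 0.045628

P ≈ 0.0456 ≈ 4.56%


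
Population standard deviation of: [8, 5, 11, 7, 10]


Mean = 41/5
  (8-41/5)²=1/25
  (5-41/5)²=256/25
  (11-41/5)²=196/25
  (7-41/5)²=36/25
  (10-41/5)²=81/25
Σ(x-μ)² = 114/5
σ² = (114/5)/5 = 114/25

σ = √(114/25) ≈ 2.1354


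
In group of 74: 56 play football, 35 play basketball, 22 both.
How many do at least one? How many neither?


|A∪B| = 56+35-22 = 69
Neither = 74-69 = 5

At least one: 69; Neither: 5


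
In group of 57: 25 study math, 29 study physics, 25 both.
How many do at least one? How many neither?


|A∪B| = 25+29-25 = 29
Neither = 57-29 = 28

At least one: 29; Neither: 28


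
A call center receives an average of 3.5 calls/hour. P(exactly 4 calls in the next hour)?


Poisson(λ=3.5): P(X=4) = e^(-λ)×λ^k/k!
= e^(-3.5) × 3.5^4 / 4!
≈ 0.03019738342 × 150.0625 / 24 ≈ 0.188812

P(X=4) ≈ 0.188812 ≈ 18.88%


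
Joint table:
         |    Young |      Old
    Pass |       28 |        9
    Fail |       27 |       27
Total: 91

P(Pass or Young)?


P(Pass∨Young) = P(Pass) + P(Young) - P(Pass∧Young)
= (37 + 55 - 28)/91 = 64/91

P = 64/91 ≈ 70.33%


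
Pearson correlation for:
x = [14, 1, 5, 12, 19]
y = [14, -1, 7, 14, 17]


n=5, Σx=51, Σy=51, Σxy=721, Σx²=727, Σy²=731
r = (5×721 - 51×51)/√((5×727 - 51²)(5×731 - 51²))
= 1004/√(1034×1054) = 1004/√1089836 ≈ 1004/1043.9521 ≈ 0.9617

r ≈ 0.9617


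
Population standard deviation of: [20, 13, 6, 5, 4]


Mean = 48/5
  (20-48/5)²=2704/25
  (13-48/5)²=289/25
  (6-48/5)²=324/25
  (5-48/5)²=529/25
  (4-48/5)²=784/25
Σ(x-μ)² = 926/5
σ² = (926/5)/5 = 926/25

σ = √(926/25) ≈ 6.0860


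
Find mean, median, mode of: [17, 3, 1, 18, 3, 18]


Sorted: [1, 3, 3, 17, 18, 18]
Mean = 60/6 = 10
Median = 10
Freq: {17: 1, 3: 2, 1: 1, 18: 2}
Mode: [3, 18]

Mean=10, Median=10, Mode=[3, 18]


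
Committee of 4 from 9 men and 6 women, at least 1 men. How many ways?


Count by #men:
  1M,3W: C(9,1)×C(6,3)=180
  2M,2W: C(9,2)×C(6,2)=540
  3M,1W: C(9,3)×C(6,1)=504
  4M,0W: C(9,4)×C(6,0)=126
Total = 1350

1350


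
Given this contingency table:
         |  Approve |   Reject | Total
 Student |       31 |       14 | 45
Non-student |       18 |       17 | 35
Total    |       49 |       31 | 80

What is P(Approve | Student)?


P(Approve | Student) = 31/(31+14) = 31/45

P(Approve|Student) = 31/45 ≈ 68.89%


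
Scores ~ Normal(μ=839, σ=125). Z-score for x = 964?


z = (x - μ)/σ = (964 - 839)/125 = 1.0

z = 1.0


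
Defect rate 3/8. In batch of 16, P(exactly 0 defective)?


Binomial: P(X=0) = C(16,0)×p^0×(1-p)^16
= 1 × 1 × 152587890625/281474976710656 = 152587890625/281474976710656

P(X=0) = 152587890625/281474976710656 ≈ 0.05%


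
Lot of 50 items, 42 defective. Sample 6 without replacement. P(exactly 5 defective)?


Hypergeometric: C(42,5)×C(8,1)/C(50,6)
= 850668×8/15890700 = 81016/189175

P(X=5) = 81016/189175 ≈ 42.83%


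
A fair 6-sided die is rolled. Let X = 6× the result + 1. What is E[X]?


E[die] = (1+6)/2 = 7/2
E[X] = 6×7/2 + 1 = 22

E[X] = 22


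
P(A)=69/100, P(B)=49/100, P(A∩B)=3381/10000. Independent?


P(A)×P(B) = 3381/10000
P(A∩B) = 3381/10000
Equal ✓ → Independent

Yes, independent


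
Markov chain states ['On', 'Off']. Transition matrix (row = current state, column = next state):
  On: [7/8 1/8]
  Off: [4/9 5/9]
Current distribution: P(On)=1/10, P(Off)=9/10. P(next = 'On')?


P(next=On) = Σᵢ P(now=i)×P(i→On)
= 1/10×7/8 + 9/10×4/9
= 7/80 + 2/5 = 39/80

P = 39/80 ≈ 0.4875


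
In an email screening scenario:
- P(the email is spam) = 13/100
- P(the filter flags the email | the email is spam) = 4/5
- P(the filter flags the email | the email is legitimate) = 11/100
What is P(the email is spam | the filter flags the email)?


Using Bayes' theorem:
P(A|B) = P(B|A)·P(A) / P(B)

P(the filter flags the email) = 4/5 × 13/100 + 11/100 × 87/100
= 13/125 + 957/10000 = 1997/10000

P(the email is spam|the filter flags the email) = (13/125) / (1997/10000) = 1040/1997

P(the email is spam|the filter flags the email) = 1040/1997 ≈ 52.08%


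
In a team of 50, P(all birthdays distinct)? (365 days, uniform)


P(all different) = Π(365-i)/365 for i=0..49
= (365/365)×(364/365)×...×(316/365)
= 0.029626

P ≈ 0.0296 ≈ 2.96%


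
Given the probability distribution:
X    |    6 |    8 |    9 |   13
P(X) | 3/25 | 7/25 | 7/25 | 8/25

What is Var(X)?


E[X] = 241/25
E[X²] = 99
Var(X) = E[X²] - (E[X])² = 99 - 58081/625 = 3794/625

Var(X) = 3794/625 ≈ 6.0704


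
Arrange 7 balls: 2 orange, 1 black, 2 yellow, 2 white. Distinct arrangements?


7!/(2!×1!×2!×2!) = 630

630


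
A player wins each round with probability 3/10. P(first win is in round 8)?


Geometric: P(X=8) = (1-p)^(k-1)×p = (7/10)^7×3/10 = 2470629/100000000

P(X=8) = 2470629/100000000 ≈ 2.47%


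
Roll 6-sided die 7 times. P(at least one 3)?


P(no 3)^7 = (5/6)^7 = 78125/279936
P(≥1) = 1 - 78125/279936 = 201811/279936

P = 201811/279936 ≈ 72.09%


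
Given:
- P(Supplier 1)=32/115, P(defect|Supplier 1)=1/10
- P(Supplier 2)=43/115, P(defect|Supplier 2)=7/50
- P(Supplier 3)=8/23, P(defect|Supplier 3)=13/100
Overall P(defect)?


P(B) = Σ P(B|Aᵢ)×P(Aᵢ)
  1/10×32/115 = 16/575
  7/50×43/115 = 301/5750
  13/100×8/23 = 26/575
Sum = 721/5750

P(defect) = 721/5750 ≈ 12.54%


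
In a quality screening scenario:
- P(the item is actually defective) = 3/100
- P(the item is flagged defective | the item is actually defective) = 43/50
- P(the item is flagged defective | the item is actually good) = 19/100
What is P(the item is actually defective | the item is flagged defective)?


Using Bayes' theorem:
P(A|B) = P(B|A)·P(A) / P(B)

P(the item is flagged defective) = 43/50 × 3/100 + 19/100 × 97/100
= 129/5000 + 1843/10000 = 2101/10000

P(the item is actually defective|the item is flagged defective) = (129/5000) / (2101/10000) = 258/2101

P(the item is actually defective|the item is flagged defective) = 258/2101 ≈ 12.28%


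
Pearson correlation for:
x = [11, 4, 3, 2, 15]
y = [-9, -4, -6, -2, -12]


n=5, Σx=35, Σy=-33, Σxy=-317, Σx²=375, Σy²=281
r = (5×(-317) - 35×(-33))/√((5×375 - 35²)(5×281 - (-33)²))
= -430/√(650×316) = -430/√205400 ≈ -430/453.2108 ≈ -0.9488

r ≈ -0.9488


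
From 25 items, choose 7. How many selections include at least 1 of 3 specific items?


Complement: C(25,7) - C(22,7) = 480700 - 170544 = 310156

310156


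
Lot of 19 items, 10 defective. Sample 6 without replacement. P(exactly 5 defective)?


Hypergeometric: C(10,5)×C(9,1)/C(19,6)
= 252×9/27132 = 27/323

P(X=5) = 27/323 ≈ 8.36%


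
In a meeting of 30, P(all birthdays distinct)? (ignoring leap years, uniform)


P(all different) = Π(365-i)/365 for i=0..29
= (365/365)×(364/365)×...×(336/365)
= 0.293684

P ≈ 0.2937 ≈ 29.37%


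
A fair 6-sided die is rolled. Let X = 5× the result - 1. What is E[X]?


E[die] = (1+6)/2 = 7/2
E[X] = 5×7/2 - 1 = 33/2

E[X] = 33/2


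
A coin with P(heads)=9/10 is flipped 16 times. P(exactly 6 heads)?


Binomial: P(X=6) = C(16,6)×p^6×(1-p)^10
= 8008 × 531441/1000000 × 1/10000000000 = 531972441/1250000000000000

P(X=6) = 531972441/1250000000000000 ≈ 0.00%


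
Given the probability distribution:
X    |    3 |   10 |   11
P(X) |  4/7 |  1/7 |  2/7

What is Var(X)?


E[X] = 44/7
E[X²] = 54
Var(X) = E[X²] - (E[X])² = 54 - 1936/49 = 710/49

Var(X) = 710/49 ≈ 14.4898


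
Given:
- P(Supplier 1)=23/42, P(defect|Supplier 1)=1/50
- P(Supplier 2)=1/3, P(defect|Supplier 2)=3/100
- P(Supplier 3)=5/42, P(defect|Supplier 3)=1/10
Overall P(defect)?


P(B) = Σ P(B|Aᵢ)×P(Aᵢ)
  1/50×23/42 = 23/2100
  3/100×1/3 = 1/100
  1/10×5/42 = 1/84
Sum = 23/700

P(defect) = 23/700 ≈ 3.29%


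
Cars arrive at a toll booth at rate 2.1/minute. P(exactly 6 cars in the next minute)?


Poisson(λ=2.1): P(X=6) = e^(-λ)×λ^k/k!
= e^(-2.1) × 2.1^6 / 6!
≈ 0.1224564283 × 85.766121 / 720 ≈ 0.014587

P(X=6) ≈ 0.014587 ≈ 1.46%


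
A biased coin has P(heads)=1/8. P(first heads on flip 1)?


Geometric: P(X=1) = (1-p)^(k-1)×p = (7/8)^0×1/8 = 1/8

P(X=1) = 1/8 ≈ 12.50%


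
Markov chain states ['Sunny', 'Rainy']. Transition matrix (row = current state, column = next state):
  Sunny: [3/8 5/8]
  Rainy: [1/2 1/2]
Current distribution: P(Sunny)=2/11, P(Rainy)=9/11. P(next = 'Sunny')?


P(next=Sunny) = Σᵢ P(now=i)×P(i→Sunny)
= 2/11×3/8 + 9/11×1/2
= 3/44 + 9/22 = 21/44

P = 21/44 ≈ 0.4773


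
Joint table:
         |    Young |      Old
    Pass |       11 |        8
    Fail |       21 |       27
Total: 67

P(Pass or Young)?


P(Pass∨Young) = P(Pass) + P(Young) - P(Pass∧Young)
= (19 + 32 - 11)/67 = 40/67

P = 40/67 ≈ 59.70%


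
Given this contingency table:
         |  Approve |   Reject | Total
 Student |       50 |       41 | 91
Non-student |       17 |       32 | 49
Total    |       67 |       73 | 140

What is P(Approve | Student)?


P(Approve | Student) = 50/(50+41) = 50/91

P(Approve|Student) = 50/91 ≈ 54.95%


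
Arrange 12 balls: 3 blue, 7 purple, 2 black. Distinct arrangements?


12!/(3!×7!×2!) = 7920

7920


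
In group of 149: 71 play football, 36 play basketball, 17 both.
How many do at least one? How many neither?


|A∪B| = 71+36-17 = 90
Neither = 149-90 = 59

At least one: 90; Neither: 59


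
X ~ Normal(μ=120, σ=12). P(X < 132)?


z = (132-120)/12 = 1.0
P(Z < 1.0) = 0.8413

P(X < 132) ≈ 0.8413


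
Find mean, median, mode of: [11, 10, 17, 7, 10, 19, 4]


Sorted: [4, 7, 10, 10, 11, 17, 19]
Mean = 78/7
Median = 10
Freq: {11: 1, 10: 2, 17: 1, 7: 1, 19: 1, 4: 1}
Mode: [10]

Mean=78/7, Median=10, Mode=10


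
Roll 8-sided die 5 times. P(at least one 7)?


P(no 7)^5 = (7/8)^5 = 16807/32768
P(≥1) = 1 - 16807/32768 = 15961/32768

P = 15961/32768 ≈ 48.71%


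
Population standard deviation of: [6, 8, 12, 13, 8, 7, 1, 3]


Mean = 58/8 = 29/4
  (6-29/4)²=25/16
  (8-29/4)²=9/16
  (12-29/4)²=361/16
  (13-29/4)²=529/16
  (8-29/4)²=9/16
  (7-29/4)²=1/16
  (1-29/4)²=625/16
  (3-29/4)²=289/16
Σ(x-μ)² = 231/2
σ² = (231/2)/8 = 231/16

σ = √(231/16) ≈ 3.7997


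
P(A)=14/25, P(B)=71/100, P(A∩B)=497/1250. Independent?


P(A)×P(B) = 497/1250
P(A∩B) = 497/1250
Equal ✓ → Independent

Yes, independent


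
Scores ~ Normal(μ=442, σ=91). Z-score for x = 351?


z = (x - μ)/σ = (351 - 442)/91 = -1.0

z = -1.0


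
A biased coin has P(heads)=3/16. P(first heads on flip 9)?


Geometric: P(X=9) = (1-p)^(k-1)×p = (13/16)^8×3/16 = 2447192163/68719476736

P(X=9) = 2447192163/68719476736 ≈ 3.56%


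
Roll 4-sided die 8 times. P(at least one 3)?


P(no 3)^8 = (3/4)^8 = 6561/65536
P(≥1) = 1 - 6561/65536 = 58975/65536

P = 58975/65536 ≈ 89.99%


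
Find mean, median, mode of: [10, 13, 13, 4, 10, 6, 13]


Sorted: [4, 6, 10, 10, 13, 13, 13]
Mean = 69/7
Median = 10
Freq: {10: 2, 13: 3, 4: 1, 6: 1}
Mode: [13]

Mean=69/7, Median=10, Mode=13


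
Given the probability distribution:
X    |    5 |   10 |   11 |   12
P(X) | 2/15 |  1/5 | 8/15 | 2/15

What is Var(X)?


E[X] = 152/15
E[X²] = 1606/15
Var(X) = E[X²] - (E[X])² = 1606/15 - 23104/225 = 986/225

Var(X) = 986/225 ≈ 4.3822


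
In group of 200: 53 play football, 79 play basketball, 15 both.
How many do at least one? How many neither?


|A∪B| = 53+79-15 = 117
Neither = 200-117 = 83

At least one: 117; Neither: 83


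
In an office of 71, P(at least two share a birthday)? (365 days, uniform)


P(all different) = Π(365-i)/365 for i=0..70
= 0.000679
P(match) = 1 - 0.000679 = 0.999321

P ≈ 0.9993 ≈ 99.93%


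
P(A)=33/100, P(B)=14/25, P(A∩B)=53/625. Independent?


P(A)×P(B) = 231/1250
P(A∩B) = 53/625
Not equal → NOT independent

No, not independent


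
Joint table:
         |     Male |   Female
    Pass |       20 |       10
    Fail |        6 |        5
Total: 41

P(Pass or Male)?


P(Pass∨Male) = P(Pass) + P(Male) - P(Pass∧Male)
= (30 + 26 - 20)/41 = 36/41

P = 36/41 ≈ 87.80%


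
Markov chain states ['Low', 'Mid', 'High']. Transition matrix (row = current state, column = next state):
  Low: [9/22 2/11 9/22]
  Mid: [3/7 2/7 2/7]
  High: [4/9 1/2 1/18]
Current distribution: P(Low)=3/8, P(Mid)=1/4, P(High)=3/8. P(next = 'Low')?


P(next=Low) = Σᵢ P(now=i)×P(i→Low)
= 3/8×9/22 + 1/4×3/7 + 3/8×4/9
= 27/176 + 3/28 + 1/6 = 1579/3696

P = 1579/3696 ≈ 0.4272


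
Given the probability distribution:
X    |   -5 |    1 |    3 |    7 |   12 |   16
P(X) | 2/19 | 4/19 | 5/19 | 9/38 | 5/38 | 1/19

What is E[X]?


E[X] = Σ x·P(X=x)
= (-5)×(2/19) + (1)×(4/19) + (3)×(5/19) + (7)×(9/38) + (12)×(5/38) + (16)×(1/19)
= 173/38

E[X] = 173/38


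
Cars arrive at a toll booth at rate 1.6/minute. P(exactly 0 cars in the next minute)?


Poisson(λ=1.6): P(X=0) = e^(-λ)×λ^k/k!
= e^(-1.6) × 1.6^0 / 0!
≈ 0.201896518 × 1 / 1 ≈ 0.201897

P(X=0) ≈ 0.201897 ≈ 20.19%


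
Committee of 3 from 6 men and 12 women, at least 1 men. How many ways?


Count by #men:
  1M,2W: C(6,1)×C(12,2)=396
  2M,1W: C(6,2)×C(12,1)=180
  3M,0W: C(6,3)×C(12,0)=20
Total = 596

596


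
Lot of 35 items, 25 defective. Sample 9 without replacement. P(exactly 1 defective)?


Hypergeometric: C(25,1)×C(10,8)/C(35,9)
= 25×45/70607460 = 75/4707164

P(X=1) = 75/4707164 ≈ 0.00%


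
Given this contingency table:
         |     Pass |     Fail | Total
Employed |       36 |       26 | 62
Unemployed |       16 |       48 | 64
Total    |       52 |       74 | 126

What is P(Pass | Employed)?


P(Pass | Employed) = 36/(36+26) = 36/62 = 18/31

P(Pass|Employed) = 18/31 ≈ 58.06%


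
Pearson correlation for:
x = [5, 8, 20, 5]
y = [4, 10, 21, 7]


n=4, Σx=38, Σy=42, Σxy=555, Σx²=514, Σy²=606
r = (4×555 - 38×42)/√((4×514 - 38²)(4×606 - 42²))
= 624/√(612×660) = 624/√403920 ≈ 624/635.5470 ≈ 0.9818

r ≈ 0.9818


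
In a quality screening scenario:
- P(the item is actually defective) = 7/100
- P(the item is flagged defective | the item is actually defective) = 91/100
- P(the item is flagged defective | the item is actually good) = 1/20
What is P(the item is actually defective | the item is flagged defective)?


Using Bayes' theorem:
P(A|B) = P(B|A)·P(A) / P(B)

P(the item is flagged defective) = 91/100 × 7/100 + 1/20 × 93/100
= 637/10000 + 93/2000 = 551/5000

P(the item is actually defective|the item is flagged defective) = (637/10000) / (551/5000) = 637/1102

P(the item is actually defective|the item is flagged defective) = 637/1102 ≈ 57.80%


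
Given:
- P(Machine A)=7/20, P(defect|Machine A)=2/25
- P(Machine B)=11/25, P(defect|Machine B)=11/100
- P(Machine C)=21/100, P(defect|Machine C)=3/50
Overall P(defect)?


P(B) = Σ P(B|Aᵢ)×P(Aᵢ)
  2/25×7/20 = 7/250
  11/100×11/25 = 121/2500
  3/50×21/100 = 63/5000
Sum = 89/1000

P(defect) = 89/1000 ≈ 8.90%


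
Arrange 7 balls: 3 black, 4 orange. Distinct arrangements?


7!/(3!×4!) = 35

35


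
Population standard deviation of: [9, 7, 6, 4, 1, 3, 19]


Mean = 49/7 = 7
  (9-7)²=4
  (7-7)²=0
  (6-7)²=1
  (4-7)²=9
  (1-7)²=36
  (3-7)²=16
  (19-7)²=144
Σ(x-μ)² = 210
σ² = 210/7 = 30

σ = √(30) ≈ 5.4772


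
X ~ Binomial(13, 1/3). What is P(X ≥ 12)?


P(X ≥ 12) = Σ P(X=i) for i=12..13
P(X=12) = 26/1594323
P(X=13) = 1/1594323
Sum = 1/59049

P(X ≥ 12) = 1/59049 ≈ 0.00%


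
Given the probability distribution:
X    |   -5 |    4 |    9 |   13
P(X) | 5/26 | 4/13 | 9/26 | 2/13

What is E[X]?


E[X] = Σ x·P(X=x)
= (-5)×(5/26) + (4)×(4/13) + (9)×(9/26) + (13)×(2/13)
= 70/13

E[X] = 70/13


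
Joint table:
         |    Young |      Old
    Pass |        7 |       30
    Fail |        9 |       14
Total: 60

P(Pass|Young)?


P(Pass|Young) = 7/(7+9) = 7/16

P = 7/16 ≈ 43.75%


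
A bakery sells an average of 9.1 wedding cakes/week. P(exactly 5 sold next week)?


Poisson(λ=9.1): P(X=5) = e^(-λ)×λ^k/k!
= e^(-9.1) × 9.1^5 / 5!
≈ 0.0001116658085 × 62403.21451 / 120 ≈ 0.058069

P(X=5) ≈ 0.058069 ≈ 5.81%


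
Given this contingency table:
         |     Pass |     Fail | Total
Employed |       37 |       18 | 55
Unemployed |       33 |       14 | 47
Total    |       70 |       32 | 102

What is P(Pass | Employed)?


P(Pass | Employed) = 37/(37+18) = 37/55

P(Pass|Employed) = 37/55 ≈ 67.27%


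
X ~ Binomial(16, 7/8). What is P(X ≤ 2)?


P(X ≤ 2) = Σ P(X=i) for i=0..2
P(X=0) = 1/281474976710656
P(X=1) = 7/17592186044416
P(X=2) = 735/35184372088832
Sum = 5993/281474976710656

P(X ≤ 2) = 5993/281474976710656 ≈ 0.00%


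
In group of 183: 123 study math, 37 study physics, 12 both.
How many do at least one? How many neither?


|A∪B| = 123+37-12 = 148
Neither = 183-148 = 35

At least one: 148; Neither: 35


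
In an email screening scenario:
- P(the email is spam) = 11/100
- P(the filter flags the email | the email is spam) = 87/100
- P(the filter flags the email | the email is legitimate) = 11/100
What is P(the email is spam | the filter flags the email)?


Using Bayes' theorem:
P(A|B) = P(B|A)·P(A) / P(B)

P(the filter flags the email) = 87/100 × 11/100 + 11/100 × 89/100
= 957/10000 + 979/10000 = 121/625

P(the email is spam|the filter flags the email) = (957/10000) / (121/625) = 87/176

P(the email is spam|the filter flags the email) = 87/176 ≈ 49.43%


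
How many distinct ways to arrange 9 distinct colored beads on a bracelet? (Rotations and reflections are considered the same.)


Free circular arrangements: rotations and reflections both identified.
(n-1)!/2 = 8!/2 = 40320/2 = 20160

20160


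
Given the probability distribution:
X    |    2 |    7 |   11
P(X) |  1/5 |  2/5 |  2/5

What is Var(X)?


E[X] = 38/5
E[X²] = 344/5
Var(X) = E[X²] - (E[X])² = 344/5 - 1444/25 = 276/25

Var(X) = 276/25 ≈ 11.0400


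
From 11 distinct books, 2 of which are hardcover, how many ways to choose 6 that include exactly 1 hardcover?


Choose 1 of the 2 hardcovers and 5 of the other 9 books:
C(2,1)×C(9,5) = 2×126 = 252

252


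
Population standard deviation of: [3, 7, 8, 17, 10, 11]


Mean = 56/6 = 28/3
  (3-28/3)²=361/9
  (7-28/3)²=49/9
  (8-28/3)²=16/9
  (17-28/3)²=529/9
  (10-28/3)²=4/9
  (11-28/3)²=25/9
Σ(x-μ)² = 328/3
σ² = (328/3)/6 = 164/9

σ = √(164/9) ≈ 4.2687


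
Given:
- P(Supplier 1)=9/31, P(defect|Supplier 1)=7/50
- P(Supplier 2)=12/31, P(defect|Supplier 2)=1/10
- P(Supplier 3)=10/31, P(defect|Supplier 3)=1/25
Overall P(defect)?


P(B) = Σ P(B|Aᵢ)×P(Aᵢ)
  7/50×9/31 = 63/1550
  1/10×12/31 = 6/155
  1/25×10/31 = 2/155
Sum = 143/1550

P(defect) = 143/1550 ≈ 9.23%


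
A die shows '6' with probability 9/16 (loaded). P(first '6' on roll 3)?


Geometric: P(X=3) = (1-p)^(k-1)×p = (7/16)^2×9/16 = 441/4096

P(X=3) = 441/4096 ≈ 10.77%


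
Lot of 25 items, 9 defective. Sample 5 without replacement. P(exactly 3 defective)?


Hypergeometric: C(9,3)×C(16,2)/C(25,5)
= 84×120/53130 = 48/253

P(X=3) = 48/253 ≈ 18.97%


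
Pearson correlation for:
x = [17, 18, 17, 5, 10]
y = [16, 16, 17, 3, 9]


n=5, Σx=67, Σy=61, Σxy=954, Σx²=1027, Σy²=891
r = (5×954 - 67×61)/√((5×1027 - 67²)(5×891 - 61²))
= 683/√(646×734) = 683/√474164 ≈ 683/688.5957 ≈ 0.9919

r ≈ 0.9919


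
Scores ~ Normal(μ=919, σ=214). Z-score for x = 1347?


z = (x - μ)/σ = (1347 - 919)/214 = 2.0

z = 2.0


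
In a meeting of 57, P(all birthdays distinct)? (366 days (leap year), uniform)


P(all different) = Π(366-i)/366 for i=0..56
= (366/366)×(365/366)×...×(310/366)
= 0.010010

P ≈ 0.0100 ≈ 1.00%


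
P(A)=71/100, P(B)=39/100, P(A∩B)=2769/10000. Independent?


P(A)×P(B) = 2769/10000
P(A∩B) = 2769/10000
Equal ✓ → Independent

Yes, independent


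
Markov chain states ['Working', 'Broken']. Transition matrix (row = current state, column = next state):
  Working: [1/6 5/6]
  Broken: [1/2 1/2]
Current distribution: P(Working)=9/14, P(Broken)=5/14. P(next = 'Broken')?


P(next=Broken) = Σᵢ P(now=i)×P(i→Broken)
= 9/14×5/6 + 5/14×1/2
= 15/28 + 5/28 = 5/7

P = 5/7 ≈ 0.7143


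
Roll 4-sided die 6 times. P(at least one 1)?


P(no 1)^6 = (3/4)^6 = 729/4096
P(≥1) = 1 - 729/4096 = 3367/4096

P = 3367/4096 ≈ 82.20%


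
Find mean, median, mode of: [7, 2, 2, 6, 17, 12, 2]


Sorted: [2, 2, 2, 6, 7, 12, 17]
Mean = 48/7
Median = 6
Freq: {7: 1, 2: 3, 6: 1, 17: 1, 12: 1}
Mode: [2]

Mean=48/7, Median=6, Mode=2


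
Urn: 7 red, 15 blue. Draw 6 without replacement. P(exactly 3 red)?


Hypergeometric: C(7,3)×C(15,3)/C(22,6)
= 35×455/74613 = 2275/10659

P(X=3) = 2275/10659 ≈ 21.34%


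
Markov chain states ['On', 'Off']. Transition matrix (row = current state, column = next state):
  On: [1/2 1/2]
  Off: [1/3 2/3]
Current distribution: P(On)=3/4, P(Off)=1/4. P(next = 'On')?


P(next=On) = Σᵢ P(now=i)×P(i→On)
= 3/4×1/2 + 1/4×1/3
= 3/8 + 1/12 = 11/24

P = 11/24 ≈ 0.4583


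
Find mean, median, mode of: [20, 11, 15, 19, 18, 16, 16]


Sorted: [11, 15, 16, 16, 18, 19, 20]
Mean = 115/7
Median = 16
Freq: {20: 1, 11: 1, 15: 1, 19: 1, 18: 1, 16: 2}
Mode: [16]

Mean=115/7, Median=16, Mode=16


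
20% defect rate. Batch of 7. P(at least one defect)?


P(all good) = (4/5)^7 = 16384/78125
P(≥1 defect) = 61741/78125

P = 61741/78125 ≈ 79.03%


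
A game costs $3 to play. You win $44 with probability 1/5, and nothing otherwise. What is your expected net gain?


E[gain] = (44-3)×1/5 + (-3)×4/5
= 41/5 - 12/5 = 29/5

Expected net gain = $29/5 ≈ $5.80


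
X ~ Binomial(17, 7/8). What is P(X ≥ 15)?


P(X ≥ 15) = Σ P(X=i) for i=15..17
P(X=15) = 80708545669031/281474976710656
P(X=16) = 564959819683217/2251799813685248
P(X=17) = 232630513987207/2251799813685248
Sum = 90203668688917/140737488355328

P(X ≥ 15) = 90203668688917/140737488355328 ≈ 64.09%


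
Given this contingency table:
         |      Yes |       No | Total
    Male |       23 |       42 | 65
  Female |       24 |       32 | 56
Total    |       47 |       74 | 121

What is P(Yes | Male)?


P(Yes | Male) = 23/(23+42) = 23/65

P(Yes|Male) = 23/65 ≈ 35.38%


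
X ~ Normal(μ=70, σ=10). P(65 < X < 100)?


z₁=(65-70)/10=-0.5, z₂=(100-70)/10=3.0
P = Φ(3.0) - Φ(-0.5) = 0.998650 - 0.308538 = 0.690112 ≈ 0.6901

P(65 < X < 100) ≈ 0.6901


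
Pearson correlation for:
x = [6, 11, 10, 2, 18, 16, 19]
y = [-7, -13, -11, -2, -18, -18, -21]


n=7, Σx=82, Σy=-90, Σxy=-1310, Σx²=1202, Σy²=1432
r = (7×(-1310) - 82×(-90))/√((7×1202 - 82²)(7×1432 - (-90)²))
= -1790/√(1690×1924) = -1790/√3251560 ≈ -1790/1803.2083 ≈ -0.9927

r ≈ -0.9927


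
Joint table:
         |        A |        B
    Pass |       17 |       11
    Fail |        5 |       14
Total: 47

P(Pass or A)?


P(Pass∨A) = P(Pass) + P(A) - P(Pass∧A)
= (28 + 22 - 17)/47 = 33/47

P = 33/47 ≈ 70.21%


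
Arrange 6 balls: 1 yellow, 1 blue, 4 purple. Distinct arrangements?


6!/(1!×1!×4!) = 30

30


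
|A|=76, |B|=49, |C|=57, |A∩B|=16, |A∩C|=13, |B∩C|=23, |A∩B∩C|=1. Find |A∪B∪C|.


|A∪B∪C| = 76+49+57-16-13-23+1 = 131

|A∪B∪C| = 131


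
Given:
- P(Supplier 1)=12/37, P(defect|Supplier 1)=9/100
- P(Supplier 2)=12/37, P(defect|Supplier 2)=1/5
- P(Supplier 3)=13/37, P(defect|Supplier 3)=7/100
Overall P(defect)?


P(B) = Σ P(B|Aᵢ)×P(Aᵢ)
  9/100×12/37 = 27/925
  1/5×12/37 = 12/185
  7/100×13/37 = 91/3700
Sum = 439/3700

P(defect) = 439/3700 ≈ 11.86%


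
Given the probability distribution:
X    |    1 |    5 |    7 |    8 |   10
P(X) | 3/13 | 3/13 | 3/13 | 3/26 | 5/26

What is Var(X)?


E[X] = 76/13
E[X²] = 571/13
Var(X) = E[X²] - (E[X])² = 571/13 - 5776/169 = 1647/169

Var(X) = 1647/169 ≈ 9.7456
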